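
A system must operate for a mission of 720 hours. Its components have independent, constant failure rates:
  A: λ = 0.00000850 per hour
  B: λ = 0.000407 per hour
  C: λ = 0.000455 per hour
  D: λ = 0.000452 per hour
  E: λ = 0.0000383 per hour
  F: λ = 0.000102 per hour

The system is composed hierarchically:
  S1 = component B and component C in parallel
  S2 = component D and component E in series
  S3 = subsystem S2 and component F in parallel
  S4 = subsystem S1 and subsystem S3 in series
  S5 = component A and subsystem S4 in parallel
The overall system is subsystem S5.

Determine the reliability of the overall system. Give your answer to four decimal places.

R(A) = exp(−0.00000850 × 720) = 0.993899
R(B) = exp(−0.000407 × 720) = 0.745992
R(C) = exp(−0.000455 × 720) = 0.720651
R(D) = exp(−0.000452 × 720) = 0.722210
R(E) = exp(−0.0000383 × 720) = 0.972801
R(F) = exp(−0.000102 × 720) = 0.929192
Parallel (B and C): 1 − (1 − 0.745992)(1 − 0.720651) = 0.929043
Series (D and E): 0.722210 × 0.972801 = 0.702567
Parallel ([0.702567] and F): 1 − (1 − 0.702567)(1 − 0.929192) = 0.978939
Series ([0.929043] and [0.978939]): 0.929043 × 0.978939 = 0.909476
Parallel (A and [0.909476]): 1 − (1 − 0.993899)(1 − 0.909476) = 0.9994

0.9994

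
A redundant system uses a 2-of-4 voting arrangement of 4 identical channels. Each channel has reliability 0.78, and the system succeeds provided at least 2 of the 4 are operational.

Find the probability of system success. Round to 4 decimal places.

R = Σ_{i=2}^{4} C(4,i) p^i (1−p)^{4−i} with p = 0.78
C(4,2)·0.78^2·0.22^2 = 0.176679
C(4,3)·0.78^3·0.22^1 = 0.417606
C(4,4)·0.78^4·0.22^0 = 0.370151
Sum = 0.9644

0.9644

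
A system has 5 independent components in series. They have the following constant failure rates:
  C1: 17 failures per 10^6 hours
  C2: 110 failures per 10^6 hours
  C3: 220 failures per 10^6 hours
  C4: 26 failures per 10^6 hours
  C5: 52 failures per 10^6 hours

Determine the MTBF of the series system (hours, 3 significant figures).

Series of exponential components: λ_sys = Σ λ_i
λ_sys = 0.000017 + 0.00011 + 0.00022 + 0.000026 + 0.000052 = 4.2500e-04 /h
MTBF = 1 / λ_sys = 2350 h

2350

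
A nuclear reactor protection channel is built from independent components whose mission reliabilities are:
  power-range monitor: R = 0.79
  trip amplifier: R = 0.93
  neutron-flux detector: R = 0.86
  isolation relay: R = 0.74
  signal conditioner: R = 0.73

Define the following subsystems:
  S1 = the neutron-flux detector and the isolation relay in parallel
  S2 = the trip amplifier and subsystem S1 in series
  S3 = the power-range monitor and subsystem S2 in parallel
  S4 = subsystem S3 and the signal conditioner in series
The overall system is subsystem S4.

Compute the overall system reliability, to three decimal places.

0.714

Parallel (neutron-flux detector and isolation relay): 1 − (1 − 0.86000)(1 − 0.74000) = 0.96360
Series (trip amplifier and [0.96360]): 0.93000 × 0.96360 = 0.89615
Parallel (power-range monitor and [0.89615]): 1 − (1 − 0.79000)(1 − 0.89615) = 0.97819
Series ([0.97819] and signal conditioner): 0.97819 × 0.73000 = 0.714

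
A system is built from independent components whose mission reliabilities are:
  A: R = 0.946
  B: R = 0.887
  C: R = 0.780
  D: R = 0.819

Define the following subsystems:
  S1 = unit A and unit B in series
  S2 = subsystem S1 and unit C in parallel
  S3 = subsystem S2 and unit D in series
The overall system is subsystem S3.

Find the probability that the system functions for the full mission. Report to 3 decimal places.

Series (A and B): 0.94600 × 0.88700 = 0.83910
Parallel ([0.83910] and C): 1 − (1 − 0.83910)(1 − 0.78000) = 0.96460
Series ([0.96460] and D): 0.96460 × 0.81900 = 0.790

0.790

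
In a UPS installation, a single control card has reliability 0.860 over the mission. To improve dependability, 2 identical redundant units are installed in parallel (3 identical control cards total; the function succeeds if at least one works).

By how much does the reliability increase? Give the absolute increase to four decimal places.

0.1373

R_before = 0.860
R_after = 1 − (1 − 0.860)^3 = 0.9973
ΔR = 0.9973 − 0.860 = 0.1373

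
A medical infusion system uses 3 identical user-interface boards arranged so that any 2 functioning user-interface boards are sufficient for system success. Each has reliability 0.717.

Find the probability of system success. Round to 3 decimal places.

0.805

R = Σ_{i=2}^{3} C(3,i) p^i (1−p)^{3−i} with p = 0.717
C(3,2)·0.717^2·0.283^1 = 0.43646
C(3,3)·0.717^3·0.283^0 = 0.36860
Sum = 0.805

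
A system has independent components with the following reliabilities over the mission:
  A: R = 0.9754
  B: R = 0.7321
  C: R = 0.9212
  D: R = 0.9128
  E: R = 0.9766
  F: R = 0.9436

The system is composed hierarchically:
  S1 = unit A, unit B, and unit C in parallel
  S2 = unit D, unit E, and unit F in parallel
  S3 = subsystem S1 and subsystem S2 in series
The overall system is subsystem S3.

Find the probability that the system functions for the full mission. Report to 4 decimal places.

Parallel (A, B, and C): 1 − (1 − 0.975400)(1 − 0.732100)(1 − 0.921200) = 0.999481
Parallel (D, E, and F): 1 − (1 − 0.912800)(1 − 0.976600)(1 − 0.943600) = 0.999885
Series ([0.999481] and [0.999885]): 0.999481 × 0.999885 = 0.9994

0.9994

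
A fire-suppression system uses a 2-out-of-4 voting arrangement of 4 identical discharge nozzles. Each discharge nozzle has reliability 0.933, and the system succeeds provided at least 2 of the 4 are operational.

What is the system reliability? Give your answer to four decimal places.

0.9989

R = Σ_{i=2}^{4} C(4,i) p^i (1−p)^{4−i} with p = 0.933
C(4,2)·0.933^2·0.067^2 = 0.023446
C(4,3)·0.933^3·0.067^1 = 0.217661
C(4,4)·0.933^4·0.067^0 = 0.757751
Sum = 0.9989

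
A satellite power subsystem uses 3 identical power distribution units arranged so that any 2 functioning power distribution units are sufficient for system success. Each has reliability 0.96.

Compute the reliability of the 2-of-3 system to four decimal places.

R = Σ_{i=2}^{3} C(3,i) p^i (1−p)^{3−i} with p = 0.96
C(3,2)·0.96^2·0.04^1 = 0.110592
C(3,3)·0.96^3·0.04^0 = 0.884736
Sum = 0.9953

0.9953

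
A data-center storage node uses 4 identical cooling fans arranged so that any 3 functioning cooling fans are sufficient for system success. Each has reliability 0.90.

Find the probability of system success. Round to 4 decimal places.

R = Σ_{i=3}^{4} C(4,i) p^i (1−p)^{4−i} with p = 0.90
C(4,3)·0.90^3·0.10^1 = 0.291600
C(4,4)·0.90^4·0.10^0 = 0.656100
Sum = 0.9477

0.9477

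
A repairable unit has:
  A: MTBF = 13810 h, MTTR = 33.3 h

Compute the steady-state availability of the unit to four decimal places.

0.9976

A(A) = MTBF/(MTBF+MTTR) = 13810/(13810+33.3) = 0.9976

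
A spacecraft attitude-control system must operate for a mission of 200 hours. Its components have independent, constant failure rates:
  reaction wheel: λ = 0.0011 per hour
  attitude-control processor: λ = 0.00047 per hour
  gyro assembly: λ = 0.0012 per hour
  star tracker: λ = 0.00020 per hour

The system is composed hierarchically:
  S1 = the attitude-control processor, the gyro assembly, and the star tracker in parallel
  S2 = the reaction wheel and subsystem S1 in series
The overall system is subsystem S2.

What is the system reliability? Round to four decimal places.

0.8019

R(reaction wheel) = exp(−0.0011 × 200) = 0.802519
R(attitude-control processor) = exp(−0.00047 × 200) = 0.910283
R(gyro assembly) = exp(−0.0012 × 200) = 0.786628
R(star tracker) = exp(−0.00020 × 200) = 0.960789
Parallel (attitude-control processor, gyro assembly, and star tracker): 1 − (1 − 0.910283)(1 − 0.786628)(1 − 0.960789) = 0.999249
Series (reaction wheel and [0.999249]): 0.802519 × 0.999249 = 0.8019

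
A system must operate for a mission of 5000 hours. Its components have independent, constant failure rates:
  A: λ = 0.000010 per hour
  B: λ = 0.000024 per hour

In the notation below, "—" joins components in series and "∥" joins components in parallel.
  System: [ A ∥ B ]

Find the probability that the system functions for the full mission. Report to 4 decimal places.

0.9945

R(A) = exp(−0.000010 × 5000) = 0.951229
R(B) = exp(−0.000024 × 5000) = 0.886920
Parallel (A and B): 1 − (1 − 0.951229)(1 − 0.886920) = 0.9945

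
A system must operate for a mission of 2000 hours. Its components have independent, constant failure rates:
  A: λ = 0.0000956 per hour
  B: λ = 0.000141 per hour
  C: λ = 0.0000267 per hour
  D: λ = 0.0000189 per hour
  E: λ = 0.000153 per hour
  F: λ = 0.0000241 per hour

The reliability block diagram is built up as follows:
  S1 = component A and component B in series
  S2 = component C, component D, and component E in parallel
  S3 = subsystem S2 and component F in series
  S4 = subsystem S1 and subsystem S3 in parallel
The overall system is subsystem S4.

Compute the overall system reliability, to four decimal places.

0.9821

R(A) = exp(−0.0000956 × 2000) = 0.825967
R(B) = exp(−0.000141 × 2000) = 0.754274
R(C) = exp(−0.0000267 × 2000) = 0.948001
R(D) = exp(−0.0000189 × 2000) = 0.962906
R(E) = exp(−0.000153 × 2000) = 0.736387
R(F) = exp(−0.0000241 × 2000) = 0.952943
Series (A and B): 0.825967 × 0.754274 = 0.623005
Parallel (C, D, and E): 1 − (1 − 0.948001)(1 − 0.962906)(1 − 0.736387) = 0.999492
Series ([0.999492] and F): 0.999492 × 0.952943 = 0.952459
Parallel ([0.623005] and [0.952459]): 1 − (1 − 0.623005)(1 − 0.952459) = 0.9821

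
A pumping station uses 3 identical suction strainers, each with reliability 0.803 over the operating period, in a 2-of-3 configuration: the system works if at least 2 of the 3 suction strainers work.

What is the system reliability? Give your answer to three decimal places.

0.899

R = Σ_{i=2}^{3} C(3,i) p^i (1−p)^{3−i} with p = 0.803
C(3,2)·0.803^2·0.197^1 = 0.38108
C(3,3)·0.803^3·0.197^0 = 0.51778
Sum = 0.899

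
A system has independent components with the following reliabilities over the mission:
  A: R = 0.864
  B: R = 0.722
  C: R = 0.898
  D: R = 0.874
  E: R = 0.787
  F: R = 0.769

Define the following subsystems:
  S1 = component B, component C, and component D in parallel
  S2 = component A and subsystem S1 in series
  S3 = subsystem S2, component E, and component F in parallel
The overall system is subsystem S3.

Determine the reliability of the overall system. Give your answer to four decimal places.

Parallel (B, C, and D): 1 − (1 − 0.722000)(1 − 0.898000)(1 − 0.874000) = 0.996427
Series (A and [0.996427]): 0.864000 × 0.996427 = 0.860913
Parallel ([0.860913], E, and F): 1 − (1 − 0.860913)(1 − 0.787000)(1 − 0.769000) = 0.9932

0.9932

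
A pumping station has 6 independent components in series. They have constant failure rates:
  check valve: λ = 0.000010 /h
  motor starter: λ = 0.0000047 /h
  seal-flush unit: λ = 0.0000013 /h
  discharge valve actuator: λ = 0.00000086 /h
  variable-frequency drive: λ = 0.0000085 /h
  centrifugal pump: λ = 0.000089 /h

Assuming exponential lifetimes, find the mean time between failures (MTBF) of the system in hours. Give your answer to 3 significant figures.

8740

Series of exponential components: λ_sys = Σ λ_i
λ_sys = 0.000010 + 0.0000047 + 0.0000013 + 0.00000086 + 0.0000085 + 0.000089 = 1.1436e-04 /h
MTBF = 1 / λ_sys = 8740 h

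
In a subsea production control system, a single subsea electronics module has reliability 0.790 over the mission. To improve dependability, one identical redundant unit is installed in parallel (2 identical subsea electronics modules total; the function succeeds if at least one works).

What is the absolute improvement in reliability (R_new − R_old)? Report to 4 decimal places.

R_before = 0.790
R_after = 1 − (1 − 0.790)^2 = 0.9559
ΔR = 0.9559 − 0.790 = 0.1659

0.1659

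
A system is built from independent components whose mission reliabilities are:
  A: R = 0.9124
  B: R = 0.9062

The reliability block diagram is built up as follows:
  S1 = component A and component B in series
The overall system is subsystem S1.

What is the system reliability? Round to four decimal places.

Series (A and B): 0.912400 × 0.906200 = 0.8268

0.8268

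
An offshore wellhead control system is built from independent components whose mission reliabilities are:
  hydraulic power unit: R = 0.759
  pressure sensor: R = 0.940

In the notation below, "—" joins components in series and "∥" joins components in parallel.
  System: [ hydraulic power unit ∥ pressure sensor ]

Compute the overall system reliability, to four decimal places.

Parallel (hydraulic power unit and pressure sensor): 1 − (1 − 0.759000)(1 − 0.940000) = 0.9855

0.9855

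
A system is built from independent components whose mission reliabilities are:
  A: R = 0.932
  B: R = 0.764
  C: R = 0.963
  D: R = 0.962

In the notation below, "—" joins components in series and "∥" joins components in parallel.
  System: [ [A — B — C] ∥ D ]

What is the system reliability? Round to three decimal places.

Series (A, B, and C): 0.93200 × 0.76400 × 0.96300 = 0.68570
Parallel ([0.68570] and D): 1 − (1 − 0.68570)(1 − 0.96200) = 0.988

0.988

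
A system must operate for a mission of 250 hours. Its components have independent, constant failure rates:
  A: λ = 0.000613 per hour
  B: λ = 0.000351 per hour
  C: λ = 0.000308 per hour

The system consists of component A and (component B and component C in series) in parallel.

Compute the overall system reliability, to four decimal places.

0.9784

R(A) = exp(−0.000613 × 250) = 0.857915
R(B) = exp(−0.000351 × 250) = 0.915990
R(C) = exp(−0.000308 × 250) = 0.925890
Series (B and C): 0.915990 × 0.925890 = 0.848106
Parallel (A and [0.848106]): 1 − (1 − 0.857915)(1 − 0.848106) = 0.9784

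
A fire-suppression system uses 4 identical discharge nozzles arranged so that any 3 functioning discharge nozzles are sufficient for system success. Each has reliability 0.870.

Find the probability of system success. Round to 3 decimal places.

R = Σ_{i=3}^{4} C(4,i) p^i (1−p)^{4−i} with p = 0.870
C(4,3)·0.870^3·0.130^1 = 0.34242
C(4,4)·0.870^4·0.130^0 = 0.57290
Sum = 0.915

0.915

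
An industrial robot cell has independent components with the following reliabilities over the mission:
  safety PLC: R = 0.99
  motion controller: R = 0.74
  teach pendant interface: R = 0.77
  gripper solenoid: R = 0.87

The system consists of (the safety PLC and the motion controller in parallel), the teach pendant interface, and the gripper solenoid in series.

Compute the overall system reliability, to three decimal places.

0.668

Parallel (safety PLC and motion controller): 1 − (1 − 0.99000)(1 − 0.74000) = 0.99740
Series ([0.99740], teach pendant interface, and gripper solenoid): 0.99740 × 0.77000 × 0.87000 = 0.668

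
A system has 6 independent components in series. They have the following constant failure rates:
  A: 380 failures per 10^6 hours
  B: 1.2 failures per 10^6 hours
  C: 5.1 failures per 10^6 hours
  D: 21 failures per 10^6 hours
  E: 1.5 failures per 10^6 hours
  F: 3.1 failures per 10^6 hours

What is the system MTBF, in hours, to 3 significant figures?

2430

Series of exponential components: λ_sys = Σ λ_i
λ_sys = 0.00038 + 0.0000012 + 0.0000051 + 0.000021 + 0.0000015 + 0.0000031 = 4.1190e-04 /h
MTBF = 1 / λ_sys = 2430 h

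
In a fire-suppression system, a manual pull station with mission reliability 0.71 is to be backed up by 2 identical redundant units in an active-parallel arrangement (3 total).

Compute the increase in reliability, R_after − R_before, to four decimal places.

R_before = 0.71
R_after = 1 − (1 − 0.71)^3 = 0.9756
ΔR = 0.9756 − 0.71 = 0.2656

0.2656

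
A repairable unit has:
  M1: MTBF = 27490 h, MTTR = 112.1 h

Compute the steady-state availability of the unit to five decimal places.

A(M1) = MTBF/(MTBF+MTTR) = 27490/(27490+112.1) = 0.99594

0.99594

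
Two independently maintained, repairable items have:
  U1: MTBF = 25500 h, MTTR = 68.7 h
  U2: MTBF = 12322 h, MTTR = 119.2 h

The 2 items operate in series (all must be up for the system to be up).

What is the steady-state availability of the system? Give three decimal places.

A(U1) = MTBF/(MTBF+MTTR) = 25500/(25500+68.7) = 0.997313
A(U2) = MTBF/(MTBF+MTTR) = 12322/(12322+119.2) = 0.990419
Series availability: 0.997313 × 0.990419 = 0.988

0.988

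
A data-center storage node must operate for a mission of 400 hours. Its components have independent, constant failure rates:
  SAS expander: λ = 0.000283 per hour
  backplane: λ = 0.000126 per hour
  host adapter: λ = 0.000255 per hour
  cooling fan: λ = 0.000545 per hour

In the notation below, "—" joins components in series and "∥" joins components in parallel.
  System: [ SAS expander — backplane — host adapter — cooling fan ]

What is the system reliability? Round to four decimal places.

0.6166

R(SAS expander) = exp(−0.000283 × 400) = 0.892972
R(backplane) = exp(−0.000126 × 400) = 0.950849
R(host adapter) = exp(−0.000255 × 400) = 0.903030
R(cooling fan) = exp(−0.000545 × 400) = 0.804125
Series (SAS expander, backplane, host adapter, and cooling fan): 0.892972 × 0.950849 × 0.903030 × 0.804125 = 0.6166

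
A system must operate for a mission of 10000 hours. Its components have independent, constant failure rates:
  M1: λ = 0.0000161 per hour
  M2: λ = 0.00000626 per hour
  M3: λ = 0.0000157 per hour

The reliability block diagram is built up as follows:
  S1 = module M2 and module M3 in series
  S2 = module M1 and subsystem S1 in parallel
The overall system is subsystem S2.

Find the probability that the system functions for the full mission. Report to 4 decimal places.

0.9707

R(M1) = exp(−0.0000161 × 10000) = 0.851292
R(M2) = exp(−0.00000626 × 10000) = 0.939319
R(M3) = exp(−0.0000157 × 10000) = 0.854704
Series (M2 and M3): 0.939319 × 0.854704 = 0.802840
Parallel (M1 and [0.802840]): 1 − (1 − 0.851292)(1 − 0.802840) = 0.9707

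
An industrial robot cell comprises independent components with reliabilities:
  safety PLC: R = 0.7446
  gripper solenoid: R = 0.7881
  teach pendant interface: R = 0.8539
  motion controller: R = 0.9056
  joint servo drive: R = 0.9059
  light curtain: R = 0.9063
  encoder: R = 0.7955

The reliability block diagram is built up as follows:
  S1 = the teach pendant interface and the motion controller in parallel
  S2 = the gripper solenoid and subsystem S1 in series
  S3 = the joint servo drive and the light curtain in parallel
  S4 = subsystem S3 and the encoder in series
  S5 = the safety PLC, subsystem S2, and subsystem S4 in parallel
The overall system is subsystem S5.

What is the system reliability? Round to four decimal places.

Parallel (teach pendant interface and motion controller): 1 − (1 − 0.853900)(1 − 0.905600) = 0.986208
Series (gripper solenoid and [0.986208]): 0.788100 × 0.986208 = 0.777231
Parallel (joint servo drive and light curtain): 1 − (1 − 0.905900)(1 − 0.906300) = 0.991183
Series ([0.991183] and encoder): 0.991183 × 0.795500 = 0.788486
Parallel (safety PLC, [0.777231], and [0.788486]): 1 − (1 − 0.744600)(1 − 0.777231)(1 − 0.788486) = 0.9880

0.9880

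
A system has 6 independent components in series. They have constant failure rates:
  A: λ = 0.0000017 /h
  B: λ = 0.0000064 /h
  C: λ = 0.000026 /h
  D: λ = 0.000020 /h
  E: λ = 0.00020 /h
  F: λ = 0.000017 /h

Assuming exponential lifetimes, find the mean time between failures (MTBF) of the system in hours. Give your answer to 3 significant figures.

Series of exponential components: λ_sys = Σ λ_i
λ_sys = 0.0000017 + 0.0000064 + 0.000026 + 0.000020 + 0.00020 + 0.000017 = 2.7110e-04 /h
MTBF = 1 / λ_sys = 3690 h

3690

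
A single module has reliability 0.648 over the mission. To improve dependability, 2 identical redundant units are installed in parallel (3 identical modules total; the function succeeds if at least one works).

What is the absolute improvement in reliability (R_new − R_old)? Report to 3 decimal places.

0.308

R_before = 0.648
R_after = 1 − (1 − 0.648)^3 = 0.956
ΔR = 0.956 − 0.648 = 0.308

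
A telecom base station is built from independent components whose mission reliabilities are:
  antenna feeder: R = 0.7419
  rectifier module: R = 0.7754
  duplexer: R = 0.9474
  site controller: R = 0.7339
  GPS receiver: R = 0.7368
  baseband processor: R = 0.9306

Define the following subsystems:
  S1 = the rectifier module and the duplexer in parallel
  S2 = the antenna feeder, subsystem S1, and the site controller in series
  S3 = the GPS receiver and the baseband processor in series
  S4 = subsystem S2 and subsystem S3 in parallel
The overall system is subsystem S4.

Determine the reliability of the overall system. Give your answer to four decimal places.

0.8548

Parallel (rectifier module and duplexer): 1 − (1 − 0.775400)(1 − 0.947400) = 0.988186
Series (antenna feeder, [0.988186], and site controller): 0.741900 × 0.988186 × 0.733900 = 0.538048
Series (GPS receiver and baseband processor): 0.736800 × 0.930600 = 0.685666
Parallel ([0.538048] and [0.685666]): 1 − (1 − 0.538048)(1 − 0.685666) = 0.8548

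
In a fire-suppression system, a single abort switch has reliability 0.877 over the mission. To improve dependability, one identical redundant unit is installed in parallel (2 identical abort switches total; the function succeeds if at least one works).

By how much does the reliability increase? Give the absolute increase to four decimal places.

0.1079

R_before = 0.877
R_after = 1 − (1 − 0.877)^2 = 0.9849
ΔR = 0.9849 − 0.877 = 0.1079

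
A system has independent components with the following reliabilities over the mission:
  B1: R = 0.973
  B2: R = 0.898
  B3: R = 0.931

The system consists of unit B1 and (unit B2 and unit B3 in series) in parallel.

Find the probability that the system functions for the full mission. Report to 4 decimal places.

0.9956

Series (B2 and B3): 0.898000 × 0.931000 = 0.836038
Parallel (B1 and [0.836038]): 1 − (1 − 0.973000)(1 − 0.836038) = 0.9956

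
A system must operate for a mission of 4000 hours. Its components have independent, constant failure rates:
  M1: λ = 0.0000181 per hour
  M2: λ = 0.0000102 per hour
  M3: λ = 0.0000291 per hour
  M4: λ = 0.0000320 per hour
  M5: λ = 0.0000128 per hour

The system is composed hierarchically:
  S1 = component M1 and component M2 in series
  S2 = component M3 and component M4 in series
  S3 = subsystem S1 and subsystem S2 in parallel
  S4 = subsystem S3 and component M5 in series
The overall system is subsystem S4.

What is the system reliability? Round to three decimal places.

0.928

R(M1) = exp(−0.0000181 × 4000) = 0.93016
R(M2) = exp(−0.0000102 × 4000) = 0.96002
R(M3) = exp(−0.0000291 × 4000) = 0.89012
R(M4) = exp(−0.0000320 × 4000) = 0.87985
R(M5) = exp(−0.0000128 × 4000) = 0.95009
Series (M1 and M2): 0.93016 × 0.96002 = 0.89297
Series (M3 and M4): 0.89012 × 0.87985 = 0.78317
Parallel ([0.89297] and [0.78317]): 1 − (1 − 0.89297)(1 − 0.78317) = 0.97679
Series ([0.97679] and M5): 0.97679 × 0.95009 = 0.928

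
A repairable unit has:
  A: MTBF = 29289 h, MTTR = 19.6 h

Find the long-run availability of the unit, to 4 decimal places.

A(A) = MTBF/(MTBF+MTTR) = 29289/(29289+19.6) = 0.9993

0.9993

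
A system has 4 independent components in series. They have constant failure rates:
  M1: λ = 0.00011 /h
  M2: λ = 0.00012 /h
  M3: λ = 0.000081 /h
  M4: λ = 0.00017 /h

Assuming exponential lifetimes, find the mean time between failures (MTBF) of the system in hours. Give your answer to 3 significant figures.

2080

Series of exponential components: λ_sys = Σ λ_i
λ_sys = 0.00011 + 0.00012 + 0.000081 + 0.00017 = 4.8100e-04 /h
MTBF = 1 / λ_sys = 2080 h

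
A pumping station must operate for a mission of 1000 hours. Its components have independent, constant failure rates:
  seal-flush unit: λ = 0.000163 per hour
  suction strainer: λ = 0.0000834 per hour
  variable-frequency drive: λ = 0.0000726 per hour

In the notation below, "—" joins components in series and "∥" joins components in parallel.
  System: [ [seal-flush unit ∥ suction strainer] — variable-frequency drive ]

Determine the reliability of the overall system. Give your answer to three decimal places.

R(seal-flush unit) = exp(−0.000163 × 1000) = 0.84959
R(suction strainer) = exp(−0.0000834 × 1000) = 0.91998
R(variable-frequency drive) = exp(−0.0000726 × 1000) = 0.92997
Parallel (seal-flush unit and suction strainer): 1 − (1 − 0.84959)(1 − 0.91998) = 0.98796
Series ([0.98796] and variable-frequency drive): 0.98796 × 0.92997 = 0.919

0.919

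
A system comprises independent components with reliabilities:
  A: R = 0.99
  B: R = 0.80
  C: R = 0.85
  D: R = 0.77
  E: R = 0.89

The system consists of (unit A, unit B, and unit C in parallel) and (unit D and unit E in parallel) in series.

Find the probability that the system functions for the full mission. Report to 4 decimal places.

0.9744

Parallel (A, B, and C): 1 − (1 − 0.990000)(1 − 0.800000)(1 − 0.850000) = 0.999700
Parallel (D and E): 1 − (1 − 0.770000)(1 − 0.890000) = 0.974700
Series ([0.999700] and [0.974700]): 0.999700 × 0.974700 = 0.9744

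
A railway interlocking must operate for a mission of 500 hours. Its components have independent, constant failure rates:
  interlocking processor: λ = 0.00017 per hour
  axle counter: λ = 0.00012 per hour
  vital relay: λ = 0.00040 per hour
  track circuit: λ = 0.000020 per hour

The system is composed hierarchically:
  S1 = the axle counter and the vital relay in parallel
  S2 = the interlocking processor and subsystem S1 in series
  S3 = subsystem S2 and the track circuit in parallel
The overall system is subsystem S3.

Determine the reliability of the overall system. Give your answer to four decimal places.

0.9991

R(interlocking processor) = exp(−0.00017 × 500) = 0.918512
R(axle counter) = exp(−0.00012 × 500) = 0.941765
R(vital relay) = exp(−0.00040 × 500) = 0.818731
R(track circuit) = exp(−0.000020 × 500) = 0.990050
Parallel (axle counter and vital relay): 1 − (1 − 0.941765)(1 − 0.818731) = 0.989444
Series (interlocking processor and [0.989444]): 0.918512 × 0.989444 = 0.908816
Parallel ([0.908816] and track circuit): 1 − (1 − 0.908816)(1 − 0.990050) = 0.9991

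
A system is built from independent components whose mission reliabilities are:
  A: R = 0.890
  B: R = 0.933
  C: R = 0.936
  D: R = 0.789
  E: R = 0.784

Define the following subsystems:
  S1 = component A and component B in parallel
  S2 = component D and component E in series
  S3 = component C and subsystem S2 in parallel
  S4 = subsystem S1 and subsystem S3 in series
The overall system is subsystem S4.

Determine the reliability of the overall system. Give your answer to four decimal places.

Parallel (A and B): 1 − (1 − 0.890000)(1 − 0.933000) = 0.992630
Series (D and E): 0.789000 × 0.784000 = 0.618576
Parallel (C and [0.618576]): 1 − (1 − 0.936000)(1 − 0.618576) = 0.975589
Series ([0.992630] and [0.975589]): 0.992630 × 0.975589 = 0.9684

0.9684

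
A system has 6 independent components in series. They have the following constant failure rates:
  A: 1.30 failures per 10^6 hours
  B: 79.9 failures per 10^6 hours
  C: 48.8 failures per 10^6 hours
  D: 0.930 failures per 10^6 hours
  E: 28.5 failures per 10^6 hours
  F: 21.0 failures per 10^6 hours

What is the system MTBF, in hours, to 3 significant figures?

5540

Series of exponential components: λ_sys = Σ λ_i
λ_sys = 0.00000130 + 0.0000799 + 0.0000488 + 0.000000930 + 0.0000285 + 0.0000210 = 1.8043e-04 /h
MTBF = 1 / λ_sys = 5540 h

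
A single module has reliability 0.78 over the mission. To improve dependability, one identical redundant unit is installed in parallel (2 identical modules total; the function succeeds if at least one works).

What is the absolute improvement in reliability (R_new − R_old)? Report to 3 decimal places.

0.172

R_before = 0.78
R_after = 1 − (1 − 0.78)^2 = 0.952
ΔR = 0.952 − 0.78 = 0.172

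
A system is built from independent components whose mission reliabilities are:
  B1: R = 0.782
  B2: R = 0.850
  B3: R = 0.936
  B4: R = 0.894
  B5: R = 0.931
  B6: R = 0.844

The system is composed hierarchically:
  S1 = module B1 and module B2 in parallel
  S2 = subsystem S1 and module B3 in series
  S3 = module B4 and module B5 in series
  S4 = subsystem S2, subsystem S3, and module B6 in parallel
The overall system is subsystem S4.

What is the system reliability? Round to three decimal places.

Parallel (B1 and B2): 1 − (1 − 0.78200)(1 − 0.85000) = 0.96730
Series ([0.96730] and B3): 0.96730 × 0.93600 = 0.90539
Series (B4 and B5): 0.89400 × 0.93100 = 0.83231
Parallel ([0.90539], [0.83231], and B6): 1 − (1 − 0.90539)(1 − 0.83231)(1 − 0.84400) = 0.998

0.998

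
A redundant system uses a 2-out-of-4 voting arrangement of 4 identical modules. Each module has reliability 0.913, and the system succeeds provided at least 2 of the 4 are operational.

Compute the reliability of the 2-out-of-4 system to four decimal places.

0.9975

R = Σ_{i=2}^{4} C(4,i) p^i (1−p)^{4−i} with p = 0.913
C(4,2)·0.913^2·0.087^2 = 0.037856
C(4,3)·0.913^3·0.087^1 = 0.264845
C(4,4)·0.913^4·0.087^0 = 0.694837
Sum = 0.9975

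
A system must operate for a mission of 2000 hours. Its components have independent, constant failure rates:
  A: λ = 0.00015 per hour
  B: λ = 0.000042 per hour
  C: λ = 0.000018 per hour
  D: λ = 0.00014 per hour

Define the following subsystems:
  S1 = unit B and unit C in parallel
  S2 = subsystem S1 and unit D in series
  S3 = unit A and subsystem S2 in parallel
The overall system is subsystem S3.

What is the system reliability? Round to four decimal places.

0.9361

R(A) = exp(−0.00015 × 2000) = 0.740818
R(B) = exp(−0.000042 × 2000) = 0.919431
R(C) = exp(−0.000018 × 2000) = 0.964640
R(D) = exp(−0.00014 × 2000) = 0.755784
Parallel (B and C): 1 − (1 − 0.919431)(1 − 0.964640) = 0.997151
Series ([0.997151] and D): 0.997151 × 0.755784 = 0.753631
Parallel (A and [0.753631]): 1 − (1 − 0.740818)(1 − 0.753631) = 0.9361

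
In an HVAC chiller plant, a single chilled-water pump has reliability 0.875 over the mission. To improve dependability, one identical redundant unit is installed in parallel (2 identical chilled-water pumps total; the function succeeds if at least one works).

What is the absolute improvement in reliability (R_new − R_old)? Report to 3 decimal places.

R_before = 0.875
R_after = 1 − (1 − 0.875)^2 = 0.984
ΔR = 0.984 − 0.875 = 0.109

0.109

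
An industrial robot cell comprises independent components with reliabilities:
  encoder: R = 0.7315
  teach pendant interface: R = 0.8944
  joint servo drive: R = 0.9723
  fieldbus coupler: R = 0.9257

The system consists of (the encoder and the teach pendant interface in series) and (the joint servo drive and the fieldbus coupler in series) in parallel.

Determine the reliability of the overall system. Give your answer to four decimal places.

0.9654

Series (encoder and teach pendant interface): 0.731500 × 0.894400 = 0.654254
Series (joint servo drive and fieldbus coupler): 0.972300 × 0.925700 = 0.900058
Parallel ([0.654254] and [0.900058]): 1 − (1 − 0.654254)(1 − 0.900058) = 0.9654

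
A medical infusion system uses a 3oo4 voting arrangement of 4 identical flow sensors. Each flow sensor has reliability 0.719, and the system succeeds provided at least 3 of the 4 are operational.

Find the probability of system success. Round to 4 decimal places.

0.6850

R = Σ_{i=3}^{4} C(4,i) p^i (1−p)^{4−i} with p = 0.719
C(4,3)·0.719^3·0.281^1 = 0.417785
C(4,4)·0.719^4·0.281^0 = 0.267249
Sum = 0.6850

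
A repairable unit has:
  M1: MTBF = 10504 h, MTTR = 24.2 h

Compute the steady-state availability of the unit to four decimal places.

A(M1) = MTBF/(MTBF+MTTR) = 10504/(10504+24.2) = 0.9977

0.9977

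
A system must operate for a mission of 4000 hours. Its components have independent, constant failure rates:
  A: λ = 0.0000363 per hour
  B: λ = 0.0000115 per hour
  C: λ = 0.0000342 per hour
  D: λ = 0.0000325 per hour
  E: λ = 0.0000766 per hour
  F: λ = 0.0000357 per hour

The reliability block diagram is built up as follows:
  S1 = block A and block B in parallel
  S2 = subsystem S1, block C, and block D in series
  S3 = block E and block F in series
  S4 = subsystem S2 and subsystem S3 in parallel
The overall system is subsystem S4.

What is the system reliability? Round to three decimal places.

0.914

R(A) = exp(−0.0000363 × 4000) = 0.86485
R(B) = exp(−0.0000115 × 4000) = 0.95504
R(C) = exp(−0.0000342 × 4000) = 0.87214
R(D) = exp(−0.0000325 × 4000) = 0.87810
R(E) = exp(−0.0000766 × 4000) = 0.73609
R(F) = exp(−0.0000357 × 4000) = 0.86693
Parallel (A and B): 1 − (1 − 0.86485)(1 − 0.95504) = 0.99392
Series ([0.99392], C, and D): 0.99392 × 0.87214 × 0.87810 = 0.76117
Series (E and F): 0.73609 × 0.86693 = 0.63814
Parallel ([0.76117] and [0.63814]): 1 − (1 − 0.76117)(1 − 0.63814) = 0.914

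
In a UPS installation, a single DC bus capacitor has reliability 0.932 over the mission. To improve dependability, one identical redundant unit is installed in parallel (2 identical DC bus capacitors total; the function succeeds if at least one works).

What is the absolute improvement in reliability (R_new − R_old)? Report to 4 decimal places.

0.0634

R_before = 0.932
R_after = 1 − (1 − 0.932)^2 = 0.9954
ΔR = 0.9954 − 0.932 = 0.0634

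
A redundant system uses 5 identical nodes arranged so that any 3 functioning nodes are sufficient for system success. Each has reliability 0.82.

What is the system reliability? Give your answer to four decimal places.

R = Σ_{i=3}^{5} C(5,i) p^i (1−p)^{5−i} with p = 0.82
C(5,3)·0.82^3·0.18^2 = 0.178643
C(5,4)·0.82^4·0.18^1 = 0.406910
C(5,5)·0.82^5·0.18^0 = 0.370740
Sum = 0.9563

0.9563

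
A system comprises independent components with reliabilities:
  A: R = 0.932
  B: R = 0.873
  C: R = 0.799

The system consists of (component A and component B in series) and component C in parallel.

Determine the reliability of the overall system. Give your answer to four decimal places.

Series (A and B): 0.932000 × 0.873000 = 0.813636
Parallel ([0.813636] and C): 1 − (1 − 0.813636)(1 − 0.799000) = 0.9625

0.9625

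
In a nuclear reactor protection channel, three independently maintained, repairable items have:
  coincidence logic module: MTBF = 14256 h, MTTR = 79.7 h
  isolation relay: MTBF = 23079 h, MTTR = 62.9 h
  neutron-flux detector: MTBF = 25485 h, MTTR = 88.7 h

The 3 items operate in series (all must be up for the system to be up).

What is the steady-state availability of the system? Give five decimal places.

0.98830

A(coincidence logic module) = MTBF/(MTBF+MTTR) = 14256/(14256+79.7) = 0.994440
A(isolation relay) = MTBF/(MTBF+MTTR) = 23079/(23079+62.9) = 0.997282
A(neutron-flux detector) = MTBF/(MTBF+MTTR) = 25485/(25485+88.7) = 0.996532
Series availability: 0.994440 × 0.997282 × 0.996532 = 0.98830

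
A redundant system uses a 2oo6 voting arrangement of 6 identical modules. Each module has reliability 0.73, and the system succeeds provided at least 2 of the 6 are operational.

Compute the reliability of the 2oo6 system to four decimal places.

R = Σ_{i=2}^{6} C(6,i) p^i (1−p)^{6−i} with p = 0.73
C(6,2)·0.73^2·0.27^4 = 0.042481
C(6,3)·0.73^3·0.27^3 = 0.153140
C(6,4)·0.73^4·0.27^2 = 0.310535
C(6,5)·0.73^5·0.27^1 = 0.335838
C(6,6)·0.73^6·0.27^0 = 0.151334
Sum = 0.9933

0.9933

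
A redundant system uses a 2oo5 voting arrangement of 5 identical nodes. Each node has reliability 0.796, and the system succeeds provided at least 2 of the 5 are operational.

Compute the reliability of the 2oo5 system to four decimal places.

0.9928

R = Σ_{i=2}^{5} C(5,i) p^i (1−p)^{5−i} with p = 0.796
C(5,2)·0.796^2·0.204^3 = 0.053792
C(5,3)·0.796^3·0.204^2 = 0.209894
C(5,4)·0.796^4·0.204^1 = 0.409499
C(5,5)·0.796^5·0.204^0 = 0.319570
Sum = 0.9928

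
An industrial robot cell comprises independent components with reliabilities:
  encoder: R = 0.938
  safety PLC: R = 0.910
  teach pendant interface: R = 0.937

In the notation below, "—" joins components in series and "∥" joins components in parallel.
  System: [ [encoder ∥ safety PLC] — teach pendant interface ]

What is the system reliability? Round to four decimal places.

Parallel (encoder and safety PLC): 1 − (1 − 0.938000)(1 − 0.910000) = 0.994420
Series ([0.994420] and teach pendant interface): 0.994420 × 0.937000 = 0.9318

0.9318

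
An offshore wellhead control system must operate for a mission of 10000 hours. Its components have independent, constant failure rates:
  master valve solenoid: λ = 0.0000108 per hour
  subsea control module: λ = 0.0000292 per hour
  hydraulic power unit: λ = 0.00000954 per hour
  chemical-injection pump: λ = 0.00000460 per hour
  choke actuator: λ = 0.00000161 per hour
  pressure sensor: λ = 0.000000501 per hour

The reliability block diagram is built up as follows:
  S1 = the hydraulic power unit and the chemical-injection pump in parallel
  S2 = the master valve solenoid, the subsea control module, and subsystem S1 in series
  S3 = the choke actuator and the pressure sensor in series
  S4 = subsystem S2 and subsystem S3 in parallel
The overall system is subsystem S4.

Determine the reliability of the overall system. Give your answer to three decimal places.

0.993

R(master valve solenoid) = exp(−0.0000108 × 10000) = 0.89763
R(subsea control module) = exp(−0.0000292 × 10000) = 0.74677
R(hydraulic power unit) = exp(−0.00000954 × 10000) = 0.90901
R(chemical-injection pump) = exp(−0.00000460 × 10000) = 0.95504
R(choke actuator) = exp(−0.00000161 × 10000) = 0.98403
R(pressure sensor) = exp(−0.000000501 × 10000) = 0.99500
Parallel (hydraulic power unit and chemical-injection pump): 1 − (1 − 0.90901)(1 − 0.95504) = 0.99591
Series (master valve solenoid, subsea control module, and [0.99591]): 0.89763 × 0.74677 × 0.99591 = 0.66758
Series (choke actuator and pressure sensor): 0.98403 × 0.99500 = 0.97911
Parallel ([0.66758] and [0.97911]): 1 − (1 − 0.66758)(1 − 0.97911) = 0.993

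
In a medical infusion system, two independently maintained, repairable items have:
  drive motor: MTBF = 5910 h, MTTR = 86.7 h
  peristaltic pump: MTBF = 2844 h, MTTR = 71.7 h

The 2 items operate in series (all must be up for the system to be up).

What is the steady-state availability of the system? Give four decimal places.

A(drive motor) = MTBF/(MTBF+MTTR) = 5910/(5910+86.7) = 0.985542
A(peristaltic pump) = MTBF/(MTBF+MTTR) = 2844/(2844+71.7) = 0.975409
Series availability: 0.985542 × 0.975409 = 0.9613

0.9613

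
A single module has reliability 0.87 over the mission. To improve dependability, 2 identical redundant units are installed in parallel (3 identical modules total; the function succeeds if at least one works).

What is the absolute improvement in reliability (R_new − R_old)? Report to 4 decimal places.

0.1278

R_before = 0.87
R_after = 1 − (1 − 0.87)^3 = 0.9978
ΔR = 0.9978 − 0.87 = 0.1278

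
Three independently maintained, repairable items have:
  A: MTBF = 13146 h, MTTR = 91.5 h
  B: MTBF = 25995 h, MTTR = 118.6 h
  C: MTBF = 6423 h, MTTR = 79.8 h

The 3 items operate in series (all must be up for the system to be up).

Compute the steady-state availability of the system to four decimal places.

0.9764

A(A) = MTBF/(MTBF+MTTR) = 13146/(13146+91.5) = 0.993088
A(B) = MTBF/(MTBF+MTTR) = 25995/(25995+118.6) = 0.995458
A(C) = MTBF/(MTBF+MTTR) = 6423/(6423+79.8) = 0.987728
Series availability: 0.993088 × 0.995458 × 0.987728 = 0.9764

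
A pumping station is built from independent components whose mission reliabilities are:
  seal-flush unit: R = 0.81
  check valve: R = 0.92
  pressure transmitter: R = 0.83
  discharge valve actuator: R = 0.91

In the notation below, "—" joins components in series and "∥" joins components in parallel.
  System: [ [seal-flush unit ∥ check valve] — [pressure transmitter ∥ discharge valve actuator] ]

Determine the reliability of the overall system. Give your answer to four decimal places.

Parallel (seal-flush unit and check valve): 1 − (1 − 0.810000)(1 − 0.920000) = 0.984800
Parallel (pressure transmitter and discharge valve actuator): 1 − (1 − 0.830000)(1 − 0.910000) = 0.984700
Series ([0.984800] and [0.984700]): 0.984800 × 0.984700 = 0.9697

0.9697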